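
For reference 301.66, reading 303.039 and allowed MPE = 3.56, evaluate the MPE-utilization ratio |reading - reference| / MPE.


e = indication - reference = 303.039 - 301.66 = 1.3790
|e| = 1.3790
ratio = |e| / MPE = 1.3790 / 3.56
ratio = 0.3874

0.3874


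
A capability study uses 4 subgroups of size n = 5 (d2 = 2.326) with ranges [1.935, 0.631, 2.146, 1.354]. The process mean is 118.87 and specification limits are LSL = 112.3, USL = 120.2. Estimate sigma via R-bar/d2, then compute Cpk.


R_bar = (1.935 + 0.631 + 2.146 + 1.354) / 4 = 1.5165
sigma = R_bar / d2 = 1.5165 / 2.326 = 0.65197764
Cp = (USL - LSL)/(6*sigma) = (120.2 - 112.3)/(6*0.65197764) = 2.0195
Cpu = (120.2 - 118.87)/(3*0.65197764) = 0.6800
Cpl = (118.87 - 112.3)/(3*0.65197764) = 3.3590
Cpk = min(Cpu, Cpl) = 0.6800

0.6800


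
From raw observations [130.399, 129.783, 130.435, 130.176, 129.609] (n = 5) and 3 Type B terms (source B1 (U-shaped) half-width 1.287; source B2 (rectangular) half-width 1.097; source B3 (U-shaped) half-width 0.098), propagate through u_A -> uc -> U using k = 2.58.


mean = (130.399 + 129.783 + 130.435 + 130.176 + 129.609) / 5 = 130.0804
s = sqrt(sum((x - mean)^2)/(n-1)) = 0.36981455
u_A = s / sqrt(n) = 0.36981455 / sqrt(5) = 0.16538609
u_B1 = 1.287 / sqrt(2) = 0.91004643
u_B2 = 1.097 / sqrt(3) = 0.63335325
u_B3 = 0.098 / sqrt(2) = 0.069296465
uc = sqrt(0.16538609^2 + 0.91004643^2 + 0.63335325^2 + 0.069296465^2) = 1.1231542
U = k * uc = 2.58 * 1.1231542
U = 2.8977

2.8977


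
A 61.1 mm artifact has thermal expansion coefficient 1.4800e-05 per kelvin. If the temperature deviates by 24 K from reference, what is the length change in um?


dL = L * alpha * dT
= 61.1 * 1.4800e-05 * 24
= 0.0217027 mm
dL_um = 0.0217027 * 1000 = 21.7027 um

21.7027


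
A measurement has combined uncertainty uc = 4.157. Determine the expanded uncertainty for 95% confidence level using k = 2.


U = k * uc
U = 2 * 4.157
U = 8.3140

8.3140


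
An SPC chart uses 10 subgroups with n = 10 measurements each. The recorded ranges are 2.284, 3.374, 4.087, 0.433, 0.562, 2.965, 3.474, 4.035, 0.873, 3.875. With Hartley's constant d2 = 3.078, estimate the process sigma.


R_bar = (2.284 + 3.374 + 4.087 + 0.433 + 0.562 + 2.965 + 3.474 + 4.035 + 0.873 + 3.875) / 10
R_bar = 25.962 / 10 = 2.5962
sigma_hat = R_bar / d2 = 2.5962 / 3.078 = 0.8435

0.8435


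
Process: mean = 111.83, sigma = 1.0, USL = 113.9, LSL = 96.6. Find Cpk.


Cpu = (USL - mean) / (3*sigma) = (113.9 - 111.83) / (3*1.0) = 0.6900
Cpl = (mean - LSL) / (3*sigma) = (111.83 - 96.6) / (3*1.0) = 5.0767
Cpk = min(Cpu, Cpl) = 0.6900

0.6900


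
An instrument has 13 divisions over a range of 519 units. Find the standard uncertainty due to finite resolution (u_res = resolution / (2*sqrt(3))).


resolution = range / divisions
resolution = 519 / 13 = 39.923077
u_res = resolution / (2*sqrt(3))
u_res = 39.923077 / 3.4641016
u_res = 11.5248

11.5248


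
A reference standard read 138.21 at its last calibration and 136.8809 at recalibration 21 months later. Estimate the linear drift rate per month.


rate = (v2 - v1) / months
= (136.8809 - 138.21) / 21
= -1.3291 / 21
= -0.0633

-0.0633


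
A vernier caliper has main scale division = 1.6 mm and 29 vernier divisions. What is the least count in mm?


LC = MSD / n_div
= 1.6 / 29
= 0.0552

0.0552


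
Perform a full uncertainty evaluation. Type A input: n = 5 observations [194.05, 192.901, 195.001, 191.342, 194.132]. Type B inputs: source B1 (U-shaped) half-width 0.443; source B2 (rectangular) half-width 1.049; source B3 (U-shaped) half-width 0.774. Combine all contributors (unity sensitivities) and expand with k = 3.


mean = (194.05 + 192.901 + 195.001 + 191.342 + 194.132) / 5 = 193.4852
s = sqrt(sum((x - mean)^2)/(n-1)) = 1.4115235
u_A = s / sqrt(n) = 1.4115235 / sqrt(5) = 0.6312525
u_B1 = 0.443 / sqrt(2) = 0.3132483
u_B2 = 1.049 / sqrt(3) = 0.60564043
u_B3 = 0.774 / sqrt(2) = 0.54730065
uc = sqrt(0.6312525^2 + 0.3132483^2 + 0.60564043^2 + 0.54730065^2) = 1.0783981
U = k * uc = 3 * 1.0783981
U = 3.2352

3.2352


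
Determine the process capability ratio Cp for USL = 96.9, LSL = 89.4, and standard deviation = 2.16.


Cp = (USL - LSL) / (6 * sigma)
= (96.9 - 89.4) / (6 * 2.16)
= 7.5000 / 12.9600
= 0.5787

0.5787


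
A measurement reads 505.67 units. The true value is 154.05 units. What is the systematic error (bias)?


Systematic error = measured - true
= 505.67 - 154.05
= 351.6200

351.6200


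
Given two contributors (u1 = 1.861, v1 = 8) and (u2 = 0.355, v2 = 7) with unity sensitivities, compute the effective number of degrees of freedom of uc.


uc = sqrt(u1^2 + u2^2) = sqrt(1.861^2 + 0.355^2) = 1.8945569
v_eff = uc^4 / (u1^4/v1 + u2^4/v2)
= 1.8945569^4 / (1.861^4/8 + 0.355^4/7)
= 12.883404 / 1.5015929
v_eff = 8.5798

8.5798


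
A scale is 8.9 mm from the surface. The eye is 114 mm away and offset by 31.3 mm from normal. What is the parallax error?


error = h * offset / d
= 8.9 * 31.3 / 114
= 2.4436

2.4436


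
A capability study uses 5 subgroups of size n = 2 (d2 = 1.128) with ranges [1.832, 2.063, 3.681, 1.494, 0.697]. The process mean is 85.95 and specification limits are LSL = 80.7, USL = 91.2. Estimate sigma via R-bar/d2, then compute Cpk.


R_bar = (1.832 + 2.063 + 3.681 + 1.494 + 0.697) / 5 = 1.9534
sigma = R_bar / d2 = 1.9534 / 1.128 = 1.7317376
Cp = (USL - LSL)/(6*sigma) = (91.2 - 80.7)/(6*1.7317376) = 1.0105
Cpu = (91.2 - 85.95)/(3*1.7317376) = 1.0105
Cpl = (85.95 - 80.7)/(3*1.7317376) = 1.0105
Cpk = min(Cpu, Cpl) = 1.0105

1.0105


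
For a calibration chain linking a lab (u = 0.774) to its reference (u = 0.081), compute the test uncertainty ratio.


TUR = u_lab / u_ref
= 0.774 / 0.081
= 9.5556

9.5556


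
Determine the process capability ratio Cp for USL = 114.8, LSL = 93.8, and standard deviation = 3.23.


Cp = (USL - LSL) / (6 * sigma)
= (114.8 - 93.8) / (6 * 3.23)
= 21.0000 / 19.3800
= 1.0836

1.0836


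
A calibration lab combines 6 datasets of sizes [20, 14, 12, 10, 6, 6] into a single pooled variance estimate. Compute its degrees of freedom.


nu = sum_i (n_i - 1)
nu = ((20 - 1) + (14 - 1) + (12 - 1) + (10 - 1) + (6 - 1) + (6 - 1))
nu = 19 + 13 + 11 + 9 + 5 + 5
nu = 62

62


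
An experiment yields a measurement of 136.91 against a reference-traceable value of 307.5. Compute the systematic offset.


Systematic error = measured - true
= 136.91 - 307.5
= -170.5900

-170.5900


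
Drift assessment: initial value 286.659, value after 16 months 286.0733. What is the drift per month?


rate = (v2 - v1) / months
= (286.0733 - 286.659) / 16
= -0.5857 / 16
= -0.0366

-0.0366


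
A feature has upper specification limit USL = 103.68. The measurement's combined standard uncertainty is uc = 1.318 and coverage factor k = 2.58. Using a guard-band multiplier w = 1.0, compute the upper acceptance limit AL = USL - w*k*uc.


U = k * uc = 2.58 * 1.318 = 3.40044
guard band g = w * U = 1.0 * 3.40044 = 3.40044
AL = USL - g = 103.68 - 3.40044
AL = 100.2796

100.2796


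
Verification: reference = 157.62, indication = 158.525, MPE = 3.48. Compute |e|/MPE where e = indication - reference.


e = indication - reference = 158.525 - 157.62 = 0.9050
|e| = 0.9050
ratio = |e| / MPE = 0.9050 / 3.48
ratio = 0.2601

0.2601


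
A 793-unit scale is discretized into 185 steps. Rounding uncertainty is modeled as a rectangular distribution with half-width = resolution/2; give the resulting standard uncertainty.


resolution = range / divisions
resolution = 793 / 185 = 4.2864865
u_res = resolution / (2*sqrt(3))
u_res = 4.2864865 / 3.4641016
u_res = 1.2374

1.2374


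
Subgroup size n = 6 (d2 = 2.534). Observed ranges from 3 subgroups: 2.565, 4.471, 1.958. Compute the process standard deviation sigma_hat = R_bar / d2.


R_bar = (2.565 + 4.471 + 1.958) / 3
R_bar = 8.994 / 3 = 2.998
sigma_hat = R_bar / d2 = 2.998 / 2.534 = 1.1831

1.1831


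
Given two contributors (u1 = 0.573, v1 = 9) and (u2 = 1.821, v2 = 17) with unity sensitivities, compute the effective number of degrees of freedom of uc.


uc = sqrt(u1^2 + u2^2) = sqrt(0.573^2 + 1.821^2) = 1.9090233
v_eff = uc^4 / (u1^4/v1 + u2^4/v2)
= 1.9090233^4 / (0.573^4/9 + 1.821^4/17)
= 13.281432 / 0.65880882
v_eff = 20.1598

20.1598


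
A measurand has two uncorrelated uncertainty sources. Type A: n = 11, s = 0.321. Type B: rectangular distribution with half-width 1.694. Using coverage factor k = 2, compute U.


u_A = s / sqrt(n) = 0.321 / sqrt(11) = 0.096785142
u_B = half_width / sqrt(3) = 1.694 / sqrt(3) = 0.97803136
uc = sqrt(u_A^2 + u_B^2) = sqrt(0.096785142^2 + 0.97803136^2) = 0.98280858
U = k * uc = 2 * 0.98280858
U = 1.9656

1.9656


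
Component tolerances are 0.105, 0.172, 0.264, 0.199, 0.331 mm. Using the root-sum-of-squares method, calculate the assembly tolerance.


RSS = sqrt(0.105^2 + 0.172^2 + 0.264^2 + 0.199^2 + 0.331^2)
= sqrt(0.259467)
= 0.5094

0.5094


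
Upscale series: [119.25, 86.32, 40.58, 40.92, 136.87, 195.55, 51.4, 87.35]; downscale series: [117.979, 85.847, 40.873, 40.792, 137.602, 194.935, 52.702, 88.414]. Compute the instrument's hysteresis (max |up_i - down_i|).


|119.25 - 117.979| = 1.2710
|86.32 - 85.847| = 0.4730
|40.58 - 40.873| = 0.2930
|40.92 - 40.792| = 0.1280
|136.87 - 137.602| = 0.7320
|195.55 - 194.935| = 0.6150
|51.4 - 52.702| = 1.3020
|87.35 - 88.414| = 1.0640
hysteresis = max(diffs) = 1.3020

1.3020


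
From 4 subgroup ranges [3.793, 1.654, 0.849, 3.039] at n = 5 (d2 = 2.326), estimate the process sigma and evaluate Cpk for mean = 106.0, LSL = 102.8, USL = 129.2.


R_bar = (3.793 + 1.654 + 0.849 + 3.039) / 4 = 2.33375
sigma = R_bar / d2 = 2.33375 / 2.326 = 1.0033319
Cp = (USL - LSL)/(6*sigma) = (129.2 - 102.8)/(6*1.0033319) = 4.3854
Cpu = (129.2 - 106.0)/(3*1.0033319) = 7.7077
Cpl = (106.0 - 102.8)/(3*1.0033319) = 1.0631
Cpk = min(Cpu, Cpl) = 1.0631

1.0631


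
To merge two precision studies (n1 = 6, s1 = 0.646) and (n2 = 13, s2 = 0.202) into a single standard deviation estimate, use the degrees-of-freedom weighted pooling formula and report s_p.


s_p = sqrt(((n1-1)*s1^2 + (n2-1)*s2^2) / (n1+n2-2))
numerator = (6-1)*0.646^2 + (13-1)*0.202^2 = 2.08658 + 0.489648 = 2.576228
denominator = 6 + 13 - 2 = 17
s_p^2 = 2.576228 / 17 = 0.15154282
s_p = sqrt(0.15154282) = 0.3893

0.3893


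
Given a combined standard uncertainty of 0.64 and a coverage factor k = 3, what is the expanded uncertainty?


U = k * uc
U = 3 * 0.64
U = 1.9200

1.9200


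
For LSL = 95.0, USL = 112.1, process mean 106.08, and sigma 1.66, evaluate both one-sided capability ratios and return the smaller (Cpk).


Cpu = (USL - mean) / (3*sigma) = (112.1 - 106.08) / (3*1.66) = 1.2088
Cpl = (mean - LSL) / (3*sigma) = (106.08 - 95.0) / (3*1.66) = 2.2249
Cpk = min(Cpu, Cpl) = 1.2088

1.2088


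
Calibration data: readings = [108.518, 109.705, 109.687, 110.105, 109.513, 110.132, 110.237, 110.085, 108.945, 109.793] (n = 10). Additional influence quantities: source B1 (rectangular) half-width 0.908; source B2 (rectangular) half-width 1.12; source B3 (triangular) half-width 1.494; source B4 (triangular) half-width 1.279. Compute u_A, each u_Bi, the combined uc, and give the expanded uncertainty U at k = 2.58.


mean = (108.518 + 109.705 + 109.687 + 110.105 + 109.513 + 110.132 + 110.237 + 110.085 + 108.945 + 109.793) / 10 = 109.672
s = sqrt(sum((x - mean)^2)/(n-1)) = 0.55681276
u_A = s / sqrt(n) = 0.55681276 / sqrt(10) = 0.17607966
u_B1 = 0.908 / sqrt(3) = 0.52423404
u_B2 = 1.12 / sqrt(3) = 0.6466323
u_B3 = 1.494 / sqrt(6) = 0.60992295
u_B4 = 1.279 / sqrt(6) = 0.52214956
uc = sqrt(0.17607966^2 + 0.52423404^2 + 0.6466323^2 + 0.60992295^2 + 0.52214956^2) = 1.1698739
U = k * uc = 2.58 * 1.1698739
U = 3.0183

3.0183


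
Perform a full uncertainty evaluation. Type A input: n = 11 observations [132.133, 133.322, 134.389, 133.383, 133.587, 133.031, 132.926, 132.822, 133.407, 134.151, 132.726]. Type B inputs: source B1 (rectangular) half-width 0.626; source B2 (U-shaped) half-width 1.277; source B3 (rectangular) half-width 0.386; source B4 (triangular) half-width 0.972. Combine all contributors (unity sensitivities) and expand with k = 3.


mean = (132.133 + 133.322 + 134.389 + 133.383 + 133.587 + 133.031 + 132.926 + 132.822 + 133.407 + 134.151 + 132.726) / 11 = 133.2615455
s = sqrt(sum((x - mean)^2)/(n-1)) = 0.64242764
u_A = s / sqrt(n) = 0.64242764 / sqrt(11) = 0.19369922
u_B1 = 0.626 / sqrt(3) = 0.36142127
u_B2 = 1.277 / sqrt(2) = 0.90297536
u_B3 = 0.386 / sqrt(3) = 0.2228572
u_B4 = 0.972 / sqrt(6) = 0.39681734
uc = sqrt(0.19369922^2 + 0.36142127^2 + 0.90297536^2 + 0.2228572^2 + 0.39681734^2) = 1.0911639
U = k * uc = 3 * 1.0911639
U = 3.2735

3.2735


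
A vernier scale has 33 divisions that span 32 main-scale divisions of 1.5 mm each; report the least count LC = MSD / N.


LC = MSD / n_div
= 1.5 / 33
= 0.0455

0.0455


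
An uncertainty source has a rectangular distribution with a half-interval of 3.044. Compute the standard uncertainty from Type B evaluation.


u_B = half_width / sqrt(3)
u_B = 3.044 / 1.7320508
u_B = 1.7575

1.7575


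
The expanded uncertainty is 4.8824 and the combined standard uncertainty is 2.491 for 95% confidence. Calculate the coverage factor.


k = U / uc
k = 4.8824 / 2.491
k = 1.96

1.96


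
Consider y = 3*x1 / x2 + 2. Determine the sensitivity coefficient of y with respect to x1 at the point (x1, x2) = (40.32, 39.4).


y = 3*x1 / x2 + 2
dy/dx1 = 3/x2
Evaluate at x2 = 39.4: c1 = 3 / 39.4
c1 = 0.0761

0.0761


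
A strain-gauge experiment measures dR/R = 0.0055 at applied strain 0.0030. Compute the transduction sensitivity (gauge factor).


GF = (dR/R) / epsilon
= 0.0055 / 0.0030
= 1.8333

1.8333


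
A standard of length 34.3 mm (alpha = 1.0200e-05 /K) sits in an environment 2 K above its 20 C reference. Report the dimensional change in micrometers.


dL = L * alpha * dT
= 34.3 * 1.0200e-05 * 2
= 6.9970000e-04 mm
dL_um = 6.9970000e-04 * 1000 = 0.6997 um

0.6997


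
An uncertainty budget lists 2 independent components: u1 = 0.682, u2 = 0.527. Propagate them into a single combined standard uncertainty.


uc = sqrt(0.682^2 + 0.527^2)
uc = sqrt(0.742853)
uc = 0.8619

0.8619


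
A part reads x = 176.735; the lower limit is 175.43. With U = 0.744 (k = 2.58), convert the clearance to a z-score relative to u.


u = U / k = 0.744 / 2.58 = 0.28837209
margin = |LSL - x| = |175.43 - 176.735| = 1.305
z = margin / u = 1.305 / 0.28837209
z = 4.5254

4.5254


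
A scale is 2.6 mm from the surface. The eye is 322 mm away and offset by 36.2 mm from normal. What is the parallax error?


error = h * offset / d
= 2.6 * 36.2 / 322
= 0.2923

0.2923


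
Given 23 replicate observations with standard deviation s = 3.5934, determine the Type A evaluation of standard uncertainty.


u_A = s / sqrt(n)
u_A = 3.5934 / sqrt(23)
u_A = 3.5934 / 4.7958315
u_A = 0.7493

0.7493


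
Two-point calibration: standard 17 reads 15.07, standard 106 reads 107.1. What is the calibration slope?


slope = (y2 - y1) / (x2 - x1)
= (107.1 - 15.07) / (106 - 17)
= 92.0300 / 89
= 1.0340

1.0340


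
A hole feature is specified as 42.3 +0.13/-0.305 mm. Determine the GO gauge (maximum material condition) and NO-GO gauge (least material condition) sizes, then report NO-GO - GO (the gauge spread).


GO = nominal - lower_tol (smallest hole = maximum material condition)
GO = 42.3 - 0.305 = 41.995
NO-GO = nominal + upper_tol (largest hole = least material condition)
NO-GO = 42.3 + 0.13 = 42.43
spread = NO-GO - GO = 42.43 - 41.995 = 0.4350

0.4350


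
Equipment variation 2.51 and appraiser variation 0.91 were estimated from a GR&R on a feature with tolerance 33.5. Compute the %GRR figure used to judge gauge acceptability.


GRR = sqrt(EV^2 + AV^2) = sqrt(2.51^2 + 0.91^2) = 2.6698689
%GRR = GRR / tol * 100 = 2.6698689 / 33.5 * 100
%GRR = 7.9698

7.9698


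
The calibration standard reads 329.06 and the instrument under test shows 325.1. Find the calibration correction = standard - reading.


Correction = standard - reading
= 329.06 - 325.1
= 3.9600

3.9600


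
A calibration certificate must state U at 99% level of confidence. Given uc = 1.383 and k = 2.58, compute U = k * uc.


U = k * uc
U = 2.58 * 1.383
U = 3.5681

3.5681


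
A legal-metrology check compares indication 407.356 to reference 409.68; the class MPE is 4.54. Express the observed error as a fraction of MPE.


e = indication - reference = 407.356 - 409.68 = -2.3240
|e| = 2.3240
ratio = |e| / MPE = 2.3240 / 4.54
ratio = 0.5119

0.5119


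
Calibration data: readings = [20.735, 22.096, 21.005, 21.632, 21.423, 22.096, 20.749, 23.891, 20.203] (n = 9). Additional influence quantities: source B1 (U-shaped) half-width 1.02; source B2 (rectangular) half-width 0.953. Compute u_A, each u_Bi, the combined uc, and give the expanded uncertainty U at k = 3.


mean = (20.735 + 22.096 + 21.005 + 21.632 + 21.423 + 22.096 + 20.749 + 23.891 + 20.203) / 9 = 21.53666667
s = sqrt(sum((x - mean)^2)/(n-1)) = 1.0905862
u_A = s / sqrt(n) = 1.0905862 / sqrt(9) = 0.36352873
u_B1 = 1.02 / sqrt(2) = 0.72124892
u_B2 = 0.953 / sqrt(3) = 0.55021481
uc = sqrt(0.36352873^2 + 0.72124892^2 + 0.55021481^2) = 0.97728679
U = k * uc = 3 * 0.97728679
U = 2.9319

2.9319


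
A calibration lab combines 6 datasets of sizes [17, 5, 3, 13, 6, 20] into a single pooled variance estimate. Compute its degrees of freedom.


nu = sum_i (n_i - 1)
nu = ((17 - 1) + (5 - 1) + (3 - 1) + (13 - 1) + (6 - 1) + (20 - 1))
nu = 16 + 4 + 2 + 12 + 5 + 19
nu = 58

58


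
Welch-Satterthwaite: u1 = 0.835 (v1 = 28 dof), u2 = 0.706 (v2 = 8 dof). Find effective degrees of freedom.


uc = sqrt(u1^2 + u2^2) = sqrt(0.835^2 + 0.706^2) = 1.0934628
v_eff = uc^4 / (u1^4/v1 + u2^4/v2)
= 1.0934628^4 / (0.835^4/28 + 0.706^4/8)
= 1.429605 / 0.048416331
v_eff = 29.5273

29.5273


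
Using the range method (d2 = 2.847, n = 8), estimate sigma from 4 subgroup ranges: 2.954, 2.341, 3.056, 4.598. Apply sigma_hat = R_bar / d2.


R_bar = (2.954 + 2.341 + 3.056 + 4.598) / 4
R_bar = 12.949 / 4 = 3.23725
sigma_hat = R_bar / d2 = 3.23725 / 2.847 = 1.1371

1.1371


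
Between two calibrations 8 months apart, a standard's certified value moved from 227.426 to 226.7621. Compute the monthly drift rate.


rate = (v2 - v1) / months
= (226.7621 - 227.426) / 8
= -0.6639 / 8
= -0.0830

-0.0830


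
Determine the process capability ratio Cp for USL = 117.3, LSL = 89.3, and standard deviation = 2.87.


Cp = (USL - LSL) / (6 * sigma)
= (117.3 - 89.3) / (6 * 2.87)
= 28.0000 / 17.2200
= 1.6260

1.6260


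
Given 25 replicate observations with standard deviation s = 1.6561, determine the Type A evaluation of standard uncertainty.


u_A = s / sqrt(n)
u_A = 1.6561 / sqrt(25)
u_A = 1.6561 / 5
u_A = 0.3312

0.3312


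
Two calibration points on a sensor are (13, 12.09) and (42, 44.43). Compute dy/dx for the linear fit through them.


slope = (y2 - y1) / (x2 - x1)
= (44.43 - 12.09) / (42 - 13)
= 32.3400 / 29
= 1.1152

1.1152


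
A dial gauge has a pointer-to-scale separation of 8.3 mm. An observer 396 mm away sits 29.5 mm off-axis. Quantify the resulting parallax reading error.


error = h * offset / d
= 8.3 * 29.5 / 396
= 0.6183

0.6183


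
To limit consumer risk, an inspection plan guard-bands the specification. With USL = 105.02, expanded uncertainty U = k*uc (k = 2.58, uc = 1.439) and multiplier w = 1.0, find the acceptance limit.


U = k * uc = 2.58 * 1.439 = 3.71262
guard band g = w * U = 1.0 * 3.71262 = 3.71262
AL = USL - g = 105.02 - 3.71262
AL = 101.3074

101.3074


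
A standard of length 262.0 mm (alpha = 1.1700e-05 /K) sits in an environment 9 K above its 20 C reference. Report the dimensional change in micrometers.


dL = L * alpha * dT
= 262.0 * 1.1700e-05 * 9
= 0.0275886 mm
dL_um = 0.0275886 * 1000 = 27.5886 um

27.5886


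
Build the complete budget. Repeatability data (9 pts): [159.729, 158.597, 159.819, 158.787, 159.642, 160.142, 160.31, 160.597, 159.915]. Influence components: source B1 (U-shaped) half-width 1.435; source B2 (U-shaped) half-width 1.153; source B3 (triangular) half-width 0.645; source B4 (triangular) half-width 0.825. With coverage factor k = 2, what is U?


mean = (159.729 + 158.597 + 159.819 + 158.787 + 159.642 + 160.142 + 160.31 + 160.597 + 159.915) / 9 = 159.7264444
s = sqrt(sum((x - mean)^2)/(n-1)) = 0.65959725
u_A = s / sqrt(n) = 0.65959725 / sqrt(9) = 0.21986575
u_B1 = 1.435 / sqrt(2) = 1.0146982
u_B2 = 1.153 / sqrt(2) = 0.81529412
u_B3 = 0.645 / sqrt(6) = 0.26332015
u_B4 = 0.825 / sqrt(6) = 0.33680484
uc = sqrt(0.21986575^2 + 1.0146982^2 + 0.81529412^2 + 0.26332015^2 + 0.33680484^2) = 1.3875997
U = k * uc = 2 * 1.3875997
U = 2.7752

2.7752


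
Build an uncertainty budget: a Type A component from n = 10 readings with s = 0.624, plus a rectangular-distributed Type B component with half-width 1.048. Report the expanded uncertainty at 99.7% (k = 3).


u_A = s / sqrt(n) = 0.624 / sqrt(10) = 0.19732613
u_B = half_width / sqrt(3) = 1.048 / sqrt(3) = 0.60506308
uc = sqrt(u_A^2 + u_B^2) = sqrt(0.19732613^2 + 0.60506308^2) = 0.63642669
U = k * uc = 3 * 0.63642669
U = 1.9093

1.9093


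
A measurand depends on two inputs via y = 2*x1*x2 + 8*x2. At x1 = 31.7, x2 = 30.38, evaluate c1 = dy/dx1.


y = 2*x1*x2 + 8*x2
dy/dx1 = 2*x2
Evaluate at x2 = 30.38: c1 = 2 * 30.38
c1 = 60.7600

60.7600


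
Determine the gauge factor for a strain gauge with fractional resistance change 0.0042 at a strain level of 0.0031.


GF = (dR/R) / epsilon
= 0.0042 / 0.0031
= 1.3548

1.3548


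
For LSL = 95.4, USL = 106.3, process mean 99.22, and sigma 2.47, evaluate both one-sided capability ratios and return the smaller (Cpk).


Cpu = (USL - mean) / (3*sigma) = (106.3 - 99.22) / (3*2.47) = 0.9555
Cpl = (mean - LSL) / (3*sigma) = (99.22 - 95.4) / (3*2.47) = 0.5155
Cpk = min(Cpu, Cpl) = 0.5155

0.5155


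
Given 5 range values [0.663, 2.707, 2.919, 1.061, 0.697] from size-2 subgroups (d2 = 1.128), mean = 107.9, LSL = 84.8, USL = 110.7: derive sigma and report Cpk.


R_bar = (0.663 + 2.707 + 2.919 + 1.061 + 0.697) / 5 = 1.6094
sigma = R_bar / d2 = 1.6094 / 1.128 = 1.426773
Cp = (USL - LSL)/(6*sigma) = (110.7 - 84.8)/(6*1.426773) = 3.0255
Cpu = (110.7 - 107.9)/(3*1.426773) = 0.6542
Cpl = (107.9 - 84.8)/(3*1.426773) = 5.3968
Cpk = min(Cpu, Cpl) = 0.6542

0.6542


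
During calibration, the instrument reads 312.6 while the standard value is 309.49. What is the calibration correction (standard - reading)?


Correction = standard - reading
= 309.49 - 312.6
= -3.1100

-3.1100


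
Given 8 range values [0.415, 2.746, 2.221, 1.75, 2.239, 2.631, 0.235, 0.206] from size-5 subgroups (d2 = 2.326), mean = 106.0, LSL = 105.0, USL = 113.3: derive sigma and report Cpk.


R_bar = (0.415 + 2.746 + 2.221 + 1.75 + 2.239 + 2.631 + 0.235 + 0.206) / 8 = 1.555375
sigma = R_bar / d2 = 1.555375 / 2.326 = 0.66869089
Cp = (USL - LSL)/(6*sigma) = (113.3 - 105.0)/(6*0.66869089) = 2.0687
Cpu = (113.3 - 106.0)/(3*0.66869089) = 3.6390
Cpl = (106.0 - 105.0)/(3*0.66869089) = 0.4985
Cpk = min(Cpu, Cpl) = 0.4985

0.4985


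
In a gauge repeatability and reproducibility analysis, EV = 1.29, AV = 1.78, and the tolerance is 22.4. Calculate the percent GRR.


GRR = sqrt(EV^2 + AV^2) = sqrt(1.29^2 + 1.78^2) = 2.1982948
%GRR = GRR / tol * 100 = 2.1982948 / 22.4 * 100
%GRR = 9.8138

9.8138


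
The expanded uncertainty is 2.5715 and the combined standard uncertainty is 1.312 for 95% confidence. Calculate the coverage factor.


k = U / uc
k = 2.5715 / 1.312
k = 1.96

1.96


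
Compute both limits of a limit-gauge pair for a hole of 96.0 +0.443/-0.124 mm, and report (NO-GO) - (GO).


GO = nominal - lower_tol (smallest hole = maximum material condition)
GO = 96.0 - 0.124 = 95.876
NO-GO = nominal + upper_tol (largest hole = least material condition)
NO-GO = 96.0 + 0.443 = 96.443
spread = NO-GO - GO = 96.443 - 95.876 = 0.5670

0.5670


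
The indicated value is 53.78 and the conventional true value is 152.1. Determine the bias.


Systematic error = measured - true
= 53.78 - 152.1
= -98.3200

-98.3200


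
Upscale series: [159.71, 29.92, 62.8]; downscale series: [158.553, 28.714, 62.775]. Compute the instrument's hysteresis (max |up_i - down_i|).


|159.71 - 158.553| = 1.1570
|29.92 - 28.714| = 1.2060
|62.8 - 62.775| = 0.0250
hysteresis = max(diffs) = 1.2060

1.2060


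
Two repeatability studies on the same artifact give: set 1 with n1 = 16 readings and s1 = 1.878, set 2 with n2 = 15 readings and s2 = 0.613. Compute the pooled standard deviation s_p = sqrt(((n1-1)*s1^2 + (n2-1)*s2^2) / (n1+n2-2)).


s_p = sqrt(((n1-1)*s1^2 + (n2-1)*s2^2) / (n1+n2-2))
numerator = (16-1)*1.878^2 + (15-1)*0.613^2 = 52.90326 + 5.260766 = 58.164026
denominator = 16 + 15 - 2 = 29
s_p^2 = 58.164026 / 29 = 2.0056561
s_p = sqrt(2.0056561) = 1.4162

1.4162


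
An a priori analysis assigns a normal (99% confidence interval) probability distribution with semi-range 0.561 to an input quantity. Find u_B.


u_B = half_width / 2.576
u_B = 0.561 / 2.576
u_B = 0.2178

0.2178


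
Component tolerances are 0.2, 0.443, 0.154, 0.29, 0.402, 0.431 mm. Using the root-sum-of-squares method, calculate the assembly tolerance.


RSS = sqrt(0.2^2 + 0.443^2 + 0.154^2 + 0.29^2 + 0.402^2 + 0.431^2)
= sqrt(0.69143)
= 0.8315

0.8315


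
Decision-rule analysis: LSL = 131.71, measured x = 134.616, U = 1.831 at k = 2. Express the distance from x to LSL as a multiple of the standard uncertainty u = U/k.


u = U / k = 1.831 / 2 = 0.9155
margin = |LSL - x| = |131.71 - 134.616| = 2.906
z = margin / u = 2.906 / 0.9155
z = 3.1742

3.1742


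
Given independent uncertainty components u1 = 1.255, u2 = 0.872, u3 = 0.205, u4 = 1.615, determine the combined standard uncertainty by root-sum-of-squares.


uc = sqrt(1.255^2 + 0.872^2 + 0.205^2 + 1.615^2)
uc = sqrt(4.985659)
uc = 2.2329

2.2329


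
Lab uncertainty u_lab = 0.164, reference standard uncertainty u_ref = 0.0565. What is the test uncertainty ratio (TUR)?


TUR = u_lab / u_ref
= 0.164 / 0.0565
= 2.9027

2.9027


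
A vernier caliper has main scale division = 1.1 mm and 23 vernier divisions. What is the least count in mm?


LC = MSD / n_div
= 1.1 / 23
= 0.0478

0.0478


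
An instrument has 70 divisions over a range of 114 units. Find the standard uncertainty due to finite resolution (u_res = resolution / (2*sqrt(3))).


resolution = range / divisions
resolution = 114 / 70 = 1.6285714
u_res = resolution / (2*sqrt(3))
u_res = 1.6285714 / 3.4641016
u_res = 0.4701

0.4701


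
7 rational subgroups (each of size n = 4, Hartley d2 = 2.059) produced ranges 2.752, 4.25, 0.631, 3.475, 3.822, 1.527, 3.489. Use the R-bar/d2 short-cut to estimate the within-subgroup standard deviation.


R_bar = (2.752 + 4.25 + 0.631 + 3.475 + 3.822 + 1.527 + 3.489) / 7
R_bar = 19.946 / 7 = 2.8494286
sigma_hat = R_bar / d2 = 2.8494286 / 2.059 = 1.3839

1.3839


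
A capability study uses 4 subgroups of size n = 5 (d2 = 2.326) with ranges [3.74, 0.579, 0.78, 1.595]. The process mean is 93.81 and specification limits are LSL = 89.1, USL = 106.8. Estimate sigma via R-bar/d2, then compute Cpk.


R_bar = (3.74 + 0.579 + 0.78 + 1.595) / 4 = 1.6735
sigma = R_bar / d2 = 1.6735 / 2.326 = 0.71947549
Cp = (USL - LSL)/(6*sigma) = (106.8 - 89.1)/(6*0.71947549) = 4.1002
Cpu = (106.8 - 93.81)/(3*0.71947549) = 6.0183
Cpl = (93.81 - 89.1)/(3*0.71947549) = 2.1821
Cpk = min(Cpu, Cpl) = 2.1821

2.1821


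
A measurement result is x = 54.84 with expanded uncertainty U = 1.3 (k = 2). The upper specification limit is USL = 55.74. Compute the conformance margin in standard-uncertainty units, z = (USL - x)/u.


u = U / k = 1.3 / 2 = 0.65
margin = |USL - x| = |55.74 - 54.84| = 0.9
z = margin / u = 0.9 / 0.65
z = 1.3846

1.3846


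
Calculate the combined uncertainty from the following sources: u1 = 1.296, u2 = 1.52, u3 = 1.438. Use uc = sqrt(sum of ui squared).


uc = sqrt(1.296^2 + 1.52^2 + 1.438^2)
uc = sqrt(6.05786)
uc = 2.4613

2.4613


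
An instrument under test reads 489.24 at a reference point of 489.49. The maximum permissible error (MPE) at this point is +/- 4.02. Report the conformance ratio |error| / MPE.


e = indication - reference = 489.24 - 489.49 = -0.2500
|e| = 0.2500
ratio = |e| / MPE = 0.2500 / 4.02
ratio = 0.0622

0.0622


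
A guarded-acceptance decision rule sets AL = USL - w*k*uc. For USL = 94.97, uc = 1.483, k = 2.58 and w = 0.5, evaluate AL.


U = k * uc = 2.58 * 1.483 = 3.82614
guard band g = w * U = 0.5 * 3.82614 = 1.91307
AL = USL - g = 94.97 - 1.91307
AL = 93.0569

93.0569


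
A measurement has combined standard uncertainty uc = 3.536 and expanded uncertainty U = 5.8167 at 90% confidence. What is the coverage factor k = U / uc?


k = U / uc
k = 5.8167 / 3.536
k = 1.645

1.645


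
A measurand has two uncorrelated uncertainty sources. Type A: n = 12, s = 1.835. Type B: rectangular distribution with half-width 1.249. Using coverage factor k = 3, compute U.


u_A = s / sqrt(n) = 1.835 / sqrt(12) = 0.52971887
u_B = half_width / sqrt(3) = 1.249 / sqrt(3) = 0.72111049
uc = sqrt(u_A^2 + u_B^2) = sqrt(0.52971887^2 + 0.72111049^2) = 0.89476389
U = k * uc = 3 * 0.89476389
U = 2.6843

2.6843


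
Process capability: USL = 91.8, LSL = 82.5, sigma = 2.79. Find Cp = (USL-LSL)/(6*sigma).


Cp = (USL - LSL) / (6 * sigma)
= (91.8 - 82.5) / (6 * 2.79)
= 9.3000 / 16.7400
= 0.5556

0.5556


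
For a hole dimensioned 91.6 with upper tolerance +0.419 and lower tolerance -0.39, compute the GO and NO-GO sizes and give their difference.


GO = nominal - lower_tol (smallest hole = maximum material condition)
GO = 91.6 - 0.39 = 91.21
NO-GO = nominal + upper_tol (largest hole = least material condition)
NO-GO = 91.6 + 0.419 = 92.019
spread = NO-GO - GO = 92.019 - 91.21 = 0.8090

0.8090


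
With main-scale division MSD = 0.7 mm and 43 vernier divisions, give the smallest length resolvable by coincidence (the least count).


LC = MSD / n_div
= 0.7 / 43
= 0.0163

0.0163


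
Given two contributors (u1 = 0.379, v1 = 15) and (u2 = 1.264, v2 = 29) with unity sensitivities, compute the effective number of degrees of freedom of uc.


uc = sqrt(u1^2 + u2^2) = sqrt(0.379^2 + 1.264^2) = 1.3195973
v_eff = uc^4 / (u1^4/v1 + u2^4/v2)
= 1.3195973^4 / (0.379^4/15 + 1.264^4/29)
= 3.0322547 / 0.089397326
v_eff = 33.9189

33.9189


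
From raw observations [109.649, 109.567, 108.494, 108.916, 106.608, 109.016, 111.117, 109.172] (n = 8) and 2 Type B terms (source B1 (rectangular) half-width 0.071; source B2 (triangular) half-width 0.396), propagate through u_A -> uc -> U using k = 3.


mean = (109.649 + 109.567 + 108.494 + 108.916 + 106.608 + 109.016 + 111.117 + 109.172) / 8 = 109.067375
s = sqrt(sum((x - mean)^2)/(n-1)) = 1.2650613
u_A = s / sqrt(n) = 1.2650613 / sqrt(8) = 0.44726671
u_B1 = 0.071 / sqrt(3) = 0.040991869
u_B2 = 0.396 / sqrt(6) = 0.16166632
uc = sqrt(0.44726671^2 + 0.040991869^2 + 0.16166632^2) = 0.47735086
U = k * uc = 3 * 0.47735086
U = 1.4321

1.4321


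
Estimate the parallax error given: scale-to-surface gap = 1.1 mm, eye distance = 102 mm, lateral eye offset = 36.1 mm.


error = h * offset / d
= 1.1 * 36.1 / 102
= 0.3893

0.3893


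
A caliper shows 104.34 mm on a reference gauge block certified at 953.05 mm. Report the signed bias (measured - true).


Systematic error = measured - true
= 104.34 - 953.05
= -848.7100

-848.7100


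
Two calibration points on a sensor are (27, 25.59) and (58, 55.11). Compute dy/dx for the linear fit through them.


slope = (y2 - y1) / (x2 - x1)
= (55.11 - 25.59) / (58 - 27)
= 29.5200 / 31
= 0.9523

0.9523


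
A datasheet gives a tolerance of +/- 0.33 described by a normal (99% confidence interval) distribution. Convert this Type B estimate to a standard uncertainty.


u_B = half_width / 2.576
u_B = 0.33 / 2.576
u_B = 0.1281

0.1281


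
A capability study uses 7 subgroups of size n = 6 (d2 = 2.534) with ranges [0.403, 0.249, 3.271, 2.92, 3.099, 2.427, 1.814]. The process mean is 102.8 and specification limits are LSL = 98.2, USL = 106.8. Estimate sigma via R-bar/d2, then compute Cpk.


R_bar = (0.403 + 0.249 + 3.271 + 2.92 + 3.099 + 2.427 + 1.814) / 7 = 2.0261429
sigma = R_bar / d2 = 2.0261429 / 2.534 = 0.79958283
Cp = (USL - LSL)/(6*sigma) = (106.8 - 98.2)/(6*0.79958283) = 1.7926
Cpu = (106.8 - 102.8)/(3*0.79958283) = 1.6675
Cpl = (102.8 - 98.2)/(3*0.79958283) = 1.9177
Cpk = min(Cpu, Cpl) = 1.6675

1.6675


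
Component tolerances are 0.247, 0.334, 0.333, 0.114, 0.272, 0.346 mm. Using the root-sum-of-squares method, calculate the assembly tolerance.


RSS = sqrt(0.247^2 + 0.334^2 + 0.333^2 + 0.114^2 + 0.272^2 + 0.346^2)
= sqrt(0.49015)
= 0.7001

0.7001


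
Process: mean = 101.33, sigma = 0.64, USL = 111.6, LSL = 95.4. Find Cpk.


Cpu = (USL - mean) / (3*sigma) = (111.6 - 101.33) / (3*0.64) = 5.3490
Cpl = (mean - LSL) / (3*sigma) = (101.33 - 95.4) / (3*0.64) = 3.0885
Cpk = min(Cpu, Cpl) = 3.0885

3.0885


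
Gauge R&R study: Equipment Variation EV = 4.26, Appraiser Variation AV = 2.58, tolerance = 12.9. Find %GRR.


GRR = sqrt(EV^2 + AV^2) = sqrt(4.26^2 + 2.58^2) = 4.9803614
%GRR = GRR / tol * 100 = 4.9803614 / 12.9 * 100
%GRR = 38.6075

38.6075


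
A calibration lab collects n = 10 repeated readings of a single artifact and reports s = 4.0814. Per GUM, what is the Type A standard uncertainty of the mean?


u_A = s / sqrt(n)
u_A = 4.0814 / sqrt(10)
u_A = 4.0814 / 3.1622777
u_A = 1.2907

1.2907


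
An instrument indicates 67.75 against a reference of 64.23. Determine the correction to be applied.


Correction = standard - reading
= 64.23 - 67.75
= -3.5200

-3.5200


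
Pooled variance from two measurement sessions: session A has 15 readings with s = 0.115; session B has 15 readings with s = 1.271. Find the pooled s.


s_p = sqrt(((n1-1)*s1^2 + (n2-1)*s2^2) / (n1+n2-2))
numerator = (15-1)*0.115^2 + (15-1)*1.271^2 = 0.18515 + 22.616174 = 22.801324
denominator = 15 + 15 - 2 = 28
s_p^2 = 22.801324 / 28 = 0.814333
s_p = sqrt(0.814333) = 0.9024

0.9024


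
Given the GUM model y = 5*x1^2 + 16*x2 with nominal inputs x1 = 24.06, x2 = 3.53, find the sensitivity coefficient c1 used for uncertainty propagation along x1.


y = 5*x1^2 + 16*x2
dy/dx1 = 2*5*x1
Evaluate at x1 = 24.06: c1 = 10 * 24.06
c1 = 240.6000

240.6000


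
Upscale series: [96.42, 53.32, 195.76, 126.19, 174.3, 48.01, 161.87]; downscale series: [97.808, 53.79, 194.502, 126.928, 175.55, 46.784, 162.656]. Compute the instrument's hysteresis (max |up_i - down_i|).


|96.42 - 97.808| = 1.3880
|53.32 - 53.79| = 0.4700
|195.76 - 194.502| = 1.2580
|126.19 - 126.928| = 0.7380
|174.3 - 175.55| = 1.2500
|48.01 - 46.784| = 1.2260
|161.87 - 162.656| = 0.7860
hysteresis = max(diffs) = 1.3880

1.3880


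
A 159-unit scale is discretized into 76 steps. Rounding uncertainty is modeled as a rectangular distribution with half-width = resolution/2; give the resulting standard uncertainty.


resolution = range / divisions
resolution = 159 / 76 = 2.0921053
u_res = resolution / (2*sqrt(3))
u_res = 2.0921053 / 3.4641016
u_res = 0.6039

0.6039


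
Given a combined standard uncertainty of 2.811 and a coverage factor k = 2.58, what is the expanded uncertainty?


U = k * uc
U = 2.58 * 2.811
U = 7.2524

7.2524


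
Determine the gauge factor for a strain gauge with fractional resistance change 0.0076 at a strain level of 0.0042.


GF = (dR/R) / epsilon
= 0.0076 / 0.0042
= 1.8095

1.8095


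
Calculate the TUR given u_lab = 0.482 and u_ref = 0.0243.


TUR = u_lab / u_ref
= 0.482 / 0.0243
= 19.8354

19.8354


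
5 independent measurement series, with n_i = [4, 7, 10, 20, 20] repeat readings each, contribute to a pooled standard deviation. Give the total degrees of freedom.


nu = sum_i (n_i - 1)
nu = ((4 - 1) + (7 - 1) + (10 - 1) + (20 - 1) + (20 - 1))
nu = 3 + 6 + 9 + 19 + 19
nu = 56

56


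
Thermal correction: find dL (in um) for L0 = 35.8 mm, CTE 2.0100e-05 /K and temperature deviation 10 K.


dL = L * alpha * dT
= 35.8 * 2.0100e-05 * 10
= 0.0071958 mm
dL_um = 0.0071958 * 1000 = 7.1958 um

7.1958


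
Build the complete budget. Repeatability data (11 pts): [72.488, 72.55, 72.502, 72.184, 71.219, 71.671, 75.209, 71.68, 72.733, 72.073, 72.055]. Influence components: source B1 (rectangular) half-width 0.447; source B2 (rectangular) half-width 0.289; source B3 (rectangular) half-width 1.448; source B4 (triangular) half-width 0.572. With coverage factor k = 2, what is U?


mean = (72.488 + 72.55 + 72.502 + 72.184 + 71.219 + 71.671 + 75.209 + 71.68 + 72.733 + 72.073 + 72.055) / 11 = 72.39672727
s = sqrt(sum((x - mean)^2)/(n-1)) = 1.0372614
u_A = s / sqrt(n) = 1.0372614 / sqrt(11) = 0.31274608
u_B1 = 0.447 / sqrt(3) = 0.25807557
u_B2 = 0.289 / sqrt(3) = 0.16685423
u_B3 = 1.448 / sqrt(3) = 0.83600319
u_B4 = 0.572 / sqrt(6) = 0.23351802
uc = sqrt(0.31274608^2 + 0.25807557^2 + 0.16685423^2 + 0.83600319^2 + 0.23351802^2) = 0.9724636
U = k * uc = 2 * 0.9724636
U = 1.9449

1.9449


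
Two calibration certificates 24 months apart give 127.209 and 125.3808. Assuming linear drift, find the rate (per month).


rate = (v2 - v1) / months
= (125.3808 - 127.209) / 24
= -1.8282 / 24
= -0.0762

-0.0762


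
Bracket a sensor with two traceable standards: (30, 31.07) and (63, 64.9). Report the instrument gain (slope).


slope = (y2 - y1) / (x2 - x1)
= (64.9 - 31.07) / (63 - 30)
= 33.8300 / 33
= 1.0252

1.0252


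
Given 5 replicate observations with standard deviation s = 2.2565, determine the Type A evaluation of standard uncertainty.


u_A = s / sqrt(n)
u_A = 2.2565 / sqrt(5)
u_A = 2.2565 / 2.236068
u_A = 1.0091

1.0091


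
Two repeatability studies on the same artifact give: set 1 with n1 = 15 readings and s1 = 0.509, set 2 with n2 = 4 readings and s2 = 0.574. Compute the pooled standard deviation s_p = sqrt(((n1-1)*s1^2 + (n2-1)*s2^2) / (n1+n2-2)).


s_p = sqrt(((n1-1)*s1^2 + (n2-1)*s2^2) / (n1+n2-2))
numerator = (15-1)*0.509^2 + (4-1)*0.574^2 = 3.627134 + 0.988428 = 4.615562
denominator = 15 + 4 - 2 = 17
s_p^2 = 4.615562 / 17 = 0.27150365
s_p = sqrt(0.27150365) = 0.5211

0.5211


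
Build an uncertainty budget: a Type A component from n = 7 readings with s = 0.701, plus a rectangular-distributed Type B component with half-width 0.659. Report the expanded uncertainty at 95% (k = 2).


u_A = s / sqrt(n) = 0.701 / sqrt(7) = 0.2649531
u_B = half_width / sqrt(3) = 0.659 / sqrt(3) = 0.38047383
uc = sqrt(u_A^2 + u_B^2) = sqrt(0.2649531^2 + 0.38047383^2) = 0.46363831
U = k * uc = 2 * 0.46363831
U = 0.9273

0.9273


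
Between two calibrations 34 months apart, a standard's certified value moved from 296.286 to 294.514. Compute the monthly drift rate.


rate = (v2 - v1) / months
= (294.514 - 296.286) / 34
= -1.7720 / 34
= -0.0521

-0.0521


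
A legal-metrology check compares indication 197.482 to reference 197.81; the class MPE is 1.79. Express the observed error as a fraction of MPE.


e = indication - reference = 197.482 - 197.81 = -0.3280
|e| = 0.3280
ratio = |e| / MPE = 0.3280 / 1.79
ratio = 0.1832

0.1832


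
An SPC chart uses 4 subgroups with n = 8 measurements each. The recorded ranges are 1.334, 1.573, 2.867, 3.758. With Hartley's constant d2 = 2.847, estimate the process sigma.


R_bar = (1.334 + 1.573 + 2.867 + 3.758) / 4
R_bar = 9.532 / 4 = 2.383
sigma_hat = R_bar / d2 = 2.383 / 2.847 = 0.8370

0.8370


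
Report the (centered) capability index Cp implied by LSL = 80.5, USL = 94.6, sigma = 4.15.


Cp = (USL - LSL) / (6 * sigma)
= (94.6 - 80.5) / (6 * 4.15)
= 14.1000 / 24.9000
= 0.5663

0.5663


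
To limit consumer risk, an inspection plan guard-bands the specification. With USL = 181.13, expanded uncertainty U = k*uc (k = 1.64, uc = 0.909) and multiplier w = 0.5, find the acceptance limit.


U = k * uc = 1.64 * 0.909 = 1.49076
guard band g = w * U = 0.5 * 1.49076 = 0.74538
AL = USL - g = 181.13 - 0.74538
AL = 180.3846

180.3846
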